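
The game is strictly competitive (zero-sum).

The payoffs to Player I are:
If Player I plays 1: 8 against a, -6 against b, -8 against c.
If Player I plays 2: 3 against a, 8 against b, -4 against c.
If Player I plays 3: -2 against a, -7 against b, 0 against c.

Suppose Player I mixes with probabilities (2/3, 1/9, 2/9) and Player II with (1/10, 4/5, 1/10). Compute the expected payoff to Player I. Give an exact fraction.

-341/90

Against (1/10, 4/5, 1/10), each row's expected payoff is 1: -24/5; 2: 63/10; 3: -29/5.
Taking the (2/3, 1/9, 2/9)-weighted average: (2/3)·(-24/5) + (1/9)·(63/10) + (2/9)·(-29/5) = -341/90.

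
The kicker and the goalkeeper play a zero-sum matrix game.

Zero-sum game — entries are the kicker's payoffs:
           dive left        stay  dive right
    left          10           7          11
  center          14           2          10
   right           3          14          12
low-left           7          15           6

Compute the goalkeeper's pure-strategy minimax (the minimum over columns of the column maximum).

12

The worst case (largest entry) in each column is dive left: 14, stay: 15, dive right: 12.
The best (smallest) of these is 12.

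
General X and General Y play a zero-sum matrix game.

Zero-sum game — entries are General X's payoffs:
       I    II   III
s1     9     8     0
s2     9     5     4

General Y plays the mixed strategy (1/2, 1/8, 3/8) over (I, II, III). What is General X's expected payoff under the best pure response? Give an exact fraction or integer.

53/8

s1: (9)·(1/2) + (8)·(1/8) + (0)·(3/8) = 11/2.
s2: (9)·(1/2) + (5)·(1/8) + (4)·(3/8) = 53/8.
The best pure response is s2 with expected payoff 53/8.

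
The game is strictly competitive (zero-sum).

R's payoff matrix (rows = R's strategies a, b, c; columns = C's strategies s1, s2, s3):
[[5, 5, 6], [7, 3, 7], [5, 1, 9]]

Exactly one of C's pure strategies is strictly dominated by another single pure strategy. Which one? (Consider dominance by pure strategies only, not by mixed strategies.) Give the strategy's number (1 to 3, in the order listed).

C prefers columns that give R less. Compare s3 with s2: 5 < 6, 3 < 7, 1 < 9.
So s2 strictly dominates s3 for C; s3 is strictly dominated.

3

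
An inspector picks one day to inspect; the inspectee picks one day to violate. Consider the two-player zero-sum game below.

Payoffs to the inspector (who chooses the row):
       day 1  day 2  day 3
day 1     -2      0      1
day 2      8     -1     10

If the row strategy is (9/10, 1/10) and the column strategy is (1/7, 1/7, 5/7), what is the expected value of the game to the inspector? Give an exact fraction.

6/5

Against (1/7, 1/7, 5/7), each row's expected payoff is day 1: 3/7; day 2: 57/7.
Taking the (9/10, 1/10)-weighted average: (9/10)·(3/7) + (1/10)·(57/7) = 6/5.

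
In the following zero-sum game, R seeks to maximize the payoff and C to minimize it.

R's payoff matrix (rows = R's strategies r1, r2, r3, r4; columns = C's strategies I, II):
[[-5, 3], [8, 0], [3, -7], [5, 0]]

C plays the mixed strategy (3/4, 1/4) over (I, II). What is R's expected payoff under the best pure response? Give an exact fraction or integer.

r1: (-5)·(3/4) + (3)·(1/4) = -3.
r2: (8)·(3/4) + (0)·(1/4) = 6.
r3: (3)·(3/4) + (-7)·(1/4) = 1/2.
r4: (5)·(3/4) + (0)·(1/4) = 15/4.
The best pure response is r2 with expected payoff 6.

6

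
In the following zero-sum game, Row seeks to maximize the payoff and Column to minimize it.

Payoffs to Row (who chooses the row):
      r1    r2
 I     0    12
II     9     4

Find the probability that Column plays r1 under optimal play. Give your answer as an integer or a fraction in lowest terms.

8/17

Row minima are 0 and 4, so Row's maximin is 4; column maxima are 9 and 12, so Column's minimax is 9. These differ, so the equilibrium is in mixed strategies.
Let Column play r1 with probability q. Row is indifferent when 12(1−q) = 9q + 4(1−q), giving q = 8/17.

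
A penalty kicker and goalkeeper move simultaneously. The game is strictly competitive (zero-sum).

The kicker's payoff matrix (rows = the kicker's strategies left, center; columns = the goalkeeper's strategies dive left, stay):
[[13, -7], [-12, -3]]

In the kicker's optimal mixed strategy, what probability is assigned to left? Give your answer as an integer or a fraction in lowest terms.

Row minima are -7 and -12, so the kicker's maximin is -7; column maxima are 13 and -3, so the goalkeeper's minimax is -3. These differ, so the equilibrium is in mixed strategies.
Let the kicker play left with probability p. The goalkeeper is indifferent when 13p − 12(1−p) = −7p − 3(1−p), giving p = 9/29.

9/29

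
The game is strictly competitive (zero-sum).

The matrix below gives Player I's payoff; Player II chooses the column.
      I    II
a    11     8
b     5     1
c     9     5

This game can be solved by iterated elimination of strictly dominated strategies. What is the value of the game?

8

Column I is strictly dominated by II for Player II (8<11, 1<5, 5<9); eliminate I.
Row b is strictly dominated by row a (8>1); eliminate b.
Row c is strictly dominated by row a (8>5); eliminate c.
Only (a, II) remains, with payoff 8.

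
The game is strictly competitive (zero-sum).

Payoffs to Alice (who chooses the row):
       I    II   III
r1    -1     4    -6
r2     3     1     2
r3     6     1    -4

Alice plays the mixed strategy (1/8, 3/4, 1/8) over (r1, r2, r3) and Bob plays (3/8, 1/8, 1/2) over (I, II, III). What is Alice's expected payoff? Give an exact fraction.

11/8

Against (3/8, 1/8, 1/2), each row's expected payoff is r1: -23/8; r2: 9/4; r3: 3/8.
Taking the (1/8, 3/4, 1/8)-weighted average: (1/8)·(-23/8) + (3/4)·(9/4) + (1/8)·(3/8) = 11/8.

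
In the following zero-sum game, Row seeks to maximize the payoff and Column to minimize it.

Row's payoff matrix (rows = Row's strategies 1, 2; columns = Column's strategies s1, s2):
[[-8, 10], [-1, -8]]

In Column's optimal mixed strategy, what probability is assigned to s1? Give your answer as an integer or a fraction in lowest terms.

18/25

Row minima are -8 and -8, so Row's maximin is -8; column maxima are -1 and 10, so Column's minimax is -1. These differ, so the equilibrium is in mixed strategies.
Let Column play s1 with probability q. Row is indifferent when −8q + 10(1−q) = −q − 8(1−q), giving q = 18/25.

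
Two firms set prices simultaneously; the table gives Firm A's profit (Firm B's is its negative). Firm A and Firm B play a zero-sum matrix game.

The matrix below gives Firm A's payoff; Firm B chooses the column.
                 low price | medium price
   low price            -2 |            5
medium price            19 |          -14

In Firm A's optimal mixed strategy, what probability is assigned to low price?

Row minima are -2 and -14, so Firm A's maximin is -2; column maxima are 19 and 5, so Firm B's minimax is 5. These differ, so the equilibrium is in mixed strategies.
Let Firm A play low price with probability p. Firm B is indifferent when −2p + 19(1−p) = 5p − 14(1−p), giving p = 33/40.

33/40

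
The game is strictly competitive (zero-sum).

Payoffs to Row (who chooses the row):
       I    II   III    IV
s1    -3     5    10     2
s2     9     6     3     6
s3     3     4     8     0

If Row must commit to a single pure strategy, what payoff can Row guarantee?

The worst-case payoff for each row is s1: -3, s2: 3, s3: 0.
The best of these is 3.

3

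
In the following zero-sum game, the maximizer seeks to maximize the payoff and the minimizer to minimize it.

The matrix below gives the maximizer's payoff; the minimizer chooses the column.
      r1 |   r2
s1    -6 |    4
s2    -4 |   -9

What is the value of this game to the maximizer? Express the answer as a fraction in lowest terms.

Row minima are -6 and -9, so the maximizer's maximin is -6; column maxima are -4 and 4, so the minimizer's minimax is -4. These differ, so the equilibrium is in mixed strategies.
Let the maximizer play s1 with probability p. The minimizer is indifferent when −6p − 4(1−p) = 4p − 9(1−p), giving p = 1/3.
Let the minimizer play r1 with probability q. The maximizer is indifferent when −6q + 4(1−q) = −4q − 9(1−q), giving q = 13/15.
The value is -6·(13/15) + (4)·(2/15) = -14/3.

-14/3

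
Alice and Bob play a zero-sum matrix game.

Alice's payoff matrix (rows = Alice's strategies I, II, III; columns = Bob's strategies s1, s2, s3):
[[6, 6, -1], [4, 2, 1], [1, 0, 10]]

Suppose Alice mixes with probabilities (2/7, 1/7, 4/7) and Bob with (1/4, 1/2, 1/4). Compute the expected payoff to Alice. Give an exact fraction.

87/28

Against (1/4, 1/2, 1/4), each row's expected payoff is I: 17/4; II: 9/4; III: 11/4.
Taking the (2/7, 1/7, 4/7)-weighted average: (2/7)·(17/4) + (1/7)·(9/4) + (4/7)·(11/4) = 87/28.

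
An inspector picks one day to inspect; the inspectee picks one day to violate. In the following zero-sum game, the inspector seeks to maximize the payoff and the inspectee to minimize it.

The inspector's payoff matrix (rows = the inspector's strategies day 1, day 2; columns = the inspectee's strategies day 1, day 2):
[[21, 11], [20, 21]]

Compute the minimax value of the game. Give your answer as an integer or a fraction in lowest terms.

221/11

Row minima are 11 and 20, so the inspector's maximin is 20; column maxima are 21 and 21, so the inspectee's minimax is 21. These differ, so the equilibrium is in mixed strategies.
Let the inspector play day 1 with probability p. The inspectee is indifferent when 21p + 20(1−p) = 11p + 21(1−p), giving p = 1/11.
Let the inspectee play day 1 with probability q. The inspector is indifferent when 21q + 11(1−q) = 20q + 21(1−q), giving q = 10/11.
The value is 21·(10/11) + (11)·(1/11) = 221/11.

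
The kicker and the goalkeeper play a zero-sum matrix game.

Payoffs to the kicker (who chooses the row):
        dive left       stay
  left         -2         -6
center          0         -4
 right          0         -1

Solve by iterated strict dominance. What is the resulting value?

Row left is strictly dominated by row center (0>-2, -4>-6); eliminate left.
Column dive left is strictly dominated by stay for the goalkeeper (-4<0, -1<0); eliminate dive left.
Row center is strictly dominated by row right (-1>-4); eliminate center.
Only (right, stay) remains, with payoff -1.

-1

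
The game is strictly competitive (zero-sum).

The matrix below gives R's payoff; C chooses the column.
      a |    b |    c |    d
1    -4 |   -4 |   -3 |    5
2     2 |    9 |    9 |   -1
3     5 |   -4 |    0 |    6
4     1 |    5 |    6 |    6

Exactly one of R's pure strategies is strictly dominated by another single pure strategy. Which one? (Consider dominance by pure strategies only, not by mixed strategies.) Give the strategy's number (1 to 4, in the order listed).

Compare 1 with 4: 1 > -4, 5 > -4, 6 > -3, 6 > 5.
So 4 strictly dominates 1 for R; 1 is strictly dominated.

1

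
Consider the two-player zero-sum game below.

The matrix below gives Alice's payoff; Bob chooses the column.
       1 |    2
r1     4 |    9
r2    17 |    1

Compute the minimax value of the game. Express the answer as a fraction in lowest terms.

Row minima are 4 and 1, so Alice's maximin is 4; column maxima are 17 and 9, so Bob's minimax is 9. These differ, so the equilibrium is in mixed strategies.
Let Alice play r1 with probability p. Bob is indifferent when 4p + 17(1−p) = 9p + (1−p), giving p = 16/21.
Let Bob play 1 with probability q. Alice is indifferent when 4q + 9(1−q) = 17q + (1−q), giving q = 8/21.
The value is 4·(8/21) + (9)·(13/21) = 149/21.

149/21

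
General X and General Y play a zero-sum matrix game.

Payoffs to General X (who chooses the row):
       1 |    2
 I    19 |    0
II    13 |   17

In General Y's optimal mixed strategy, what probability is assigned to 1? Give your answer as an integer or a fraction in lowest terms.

17/23

Row minima are 0 and 13, so General X's maximin is 13; column maxima are 19 and 17, so General Y's minimax is 17. These differ, so the equilibrium is in mixed strategies.
Let General Y play 1 with probability q. General X is indifferent when 19q = 13q + 17(1−q), giving q = 17/23.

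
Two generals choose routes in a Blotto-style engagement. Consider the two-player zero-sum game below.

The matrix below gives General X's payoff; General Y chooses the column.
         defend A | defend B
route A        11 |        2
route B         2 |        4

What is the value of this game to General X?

40/11

Row minima are 2 and 2, so General X's maximin is 2; column maxima are 11 and 4, so General Y's minimax is 4. These differ, so the equilibrium is in mixed strategies.
Let General X play route A with probability p. General Y is indifferent when 11p + 2(1−p) = 2p + 4(1−p), giving p = 2/11.
Let General Y play defend A with probability q. General X is indifferent when 11q + 2(1−q) = 2q + 4(1−q), giving q = 2/11.
The value is 11·(2/11) + (2)·(9/11) = 40/11.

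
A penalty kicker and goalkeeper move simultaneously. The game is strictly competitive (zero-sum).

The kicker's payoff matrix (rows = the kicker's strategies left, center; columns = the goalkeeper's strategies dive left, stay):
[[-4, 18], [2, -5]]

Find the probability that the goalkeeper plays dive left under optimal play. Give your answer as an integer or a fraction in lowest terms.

Row minima are -4 and -5, so the kicker's maximin is -4; column maxima are 2 and 18, so the goalkeeper's minimax is 2. These differ, so the equilibrium is in mixed strategies.
Let the goalkeeper play dive left with probability q. The kicker is indifferent when −4q + 18(1−q) = 2q − 5(1−q), giving q = 23/29.

23/29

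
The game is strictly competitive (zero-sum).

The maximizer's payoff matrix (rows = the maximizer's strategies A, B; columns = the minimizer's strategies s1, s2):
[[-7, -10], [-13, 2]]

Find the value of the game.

-8

Row minima are -10 and -13, so the maximizer's maximin is -10; column maxima are -7 and 2, so the minimizer's minimax is -7. These differ, so the equilibrium is in mixed strategies.
Let the maximizer play A with probability p. The minimizer is indifferent when −7p − 13(1−p) = −10p + 2(1−p), giving p = 5/6.
Let the minimizer play s1 with probability q. The maximizer is indifferent when −7q − 10(1−q) = −13q + 2(1−q), giving q = 2/3.
The value is -7·(2/3) + (-10)·(1/3) = -8.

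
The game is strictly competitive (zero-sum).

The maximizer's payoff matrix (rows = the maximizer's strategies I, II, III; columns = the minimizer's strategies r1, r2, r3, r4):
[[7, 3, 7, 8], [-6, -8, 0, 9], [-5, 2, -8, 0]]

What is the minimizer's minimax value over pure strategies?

The worst case (largest entry) in each column is r1: 7, r2: 3, r3: 7, r4: 9.
The best (smallest) of these is 3.

3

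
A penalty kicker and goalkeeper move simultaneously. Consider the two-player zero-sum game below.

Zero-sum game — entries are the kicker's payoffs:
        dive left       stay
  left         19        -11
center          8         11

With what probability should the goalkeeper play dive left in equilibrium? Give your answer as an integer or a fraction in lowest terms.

Row minima are -11 and 8, so the kicker's maximin is 8; column maxima are 19 and 11, so the goalkeeper's minimax is 11. These differ, so the equilibrium is in mixed strategies.
Let the goalkeeper play dive left with probability q. The kicker is indifferent when 19q − 11(1−q) = 8q + 11(1−q), giving q = 2/3.

2/3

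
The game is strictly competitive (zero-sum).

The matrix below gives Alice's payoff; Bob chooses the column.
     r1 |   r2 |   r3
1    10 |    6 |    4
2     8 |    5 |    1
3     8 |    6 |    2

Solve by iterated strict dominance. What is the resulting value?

Column r2 is strictly dominated by r3 for Bob (4<6, 1<5, 2<6); eliminate r2.
Column r1 is strictly dominated by r3 for Bob (4<10, 1<8, 2<8); eliminate r1.
Row 2 is strictly dominated by row 1 (4>1); eliminate 2.
Row 3 is strictly dominated by row 1 (4>2); eliminate 3.
Only (1, r3) remains, with payoff 4.

4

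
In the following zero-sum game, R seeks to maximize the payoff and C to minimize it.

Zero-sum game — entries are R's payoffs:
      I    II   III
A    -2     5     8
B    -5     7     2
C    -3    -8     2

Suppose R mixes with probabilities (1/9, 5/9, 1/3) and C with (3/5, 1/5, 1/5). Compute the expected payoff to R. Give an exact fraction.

Against (3/5, 1/5, 1/5), each row's expected payoff is A: 7/5; B: -6/5; C: -3.
Taking the (1/9, 5/9, 1/3)-weighted average: (1/9)·(7/5) + (5/9)·(-6/5) + (1/3)·(-3) = -68/45.

-68/45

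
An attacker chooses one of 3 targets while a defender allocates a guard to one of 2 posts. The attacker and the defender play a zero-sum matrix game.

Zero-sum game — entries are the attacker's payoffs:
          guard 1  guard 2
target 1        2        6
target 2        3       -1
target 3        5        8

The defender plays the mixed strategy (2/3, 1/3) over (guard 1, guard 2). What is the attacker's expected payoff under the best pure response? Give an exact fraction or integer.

target 1: (2)·(2/3) + (6)·(1/3) = 10/3.
target 2: (3)·(2/3) + (-1)·(1/3) = 5/3.
target 3: (5)·(2/3) + (8)·(1/3) = 6.
The best pure response is target 3 with expected payoff 6.

6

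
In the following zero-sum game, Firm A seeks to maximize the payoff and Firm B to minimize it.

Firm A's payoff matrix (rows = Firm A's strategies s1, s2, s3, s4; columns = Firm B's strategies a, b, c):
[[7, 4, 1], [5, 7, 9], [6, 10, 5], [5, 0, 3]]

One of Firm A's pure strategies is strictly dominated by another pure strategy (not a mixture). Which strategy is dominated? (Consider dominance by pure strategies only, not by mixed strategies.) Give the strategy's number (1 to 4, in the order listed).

Compare s4 with s3: 6 > 5, 10 > 0, 5 > 3.
So s3 strictly dominates s4 for Firm A; s4 is strictly dominated.

4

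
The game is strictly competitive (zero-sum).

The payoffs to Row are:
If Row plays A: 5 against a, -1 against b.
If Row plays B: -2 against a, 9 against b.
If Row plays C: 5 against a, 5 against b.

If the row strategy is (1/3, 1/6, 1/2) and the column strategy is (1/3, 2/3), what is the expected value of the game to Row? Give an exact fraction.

67/18

Against (1/3, 2/3), each row's expected payoff is A: 1; B: 16/3; C: 5.
Taking the (1/3, 1/6, 1/2)-weighted average: (1/3)·(1) + (1/6)·(16/3) + (1/2)·(5) = 67/18.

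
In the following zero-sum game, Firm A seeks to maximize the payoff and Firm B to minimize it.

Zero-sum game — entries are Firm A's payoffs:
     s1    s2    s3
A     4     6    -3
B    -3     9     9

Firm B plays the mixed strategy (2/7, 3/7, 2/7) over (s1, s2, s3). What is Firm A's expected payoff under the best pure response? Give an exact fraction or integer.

A: (4)·(2/7) + (6)·(3/7) + (-3)·(2/7) = 20/7.
B: (-3)·(2/7) + (9)·(3/7) + (9)·(2/7) = 39/7.
The best pure response is B with expected payoff 39/7.

39/7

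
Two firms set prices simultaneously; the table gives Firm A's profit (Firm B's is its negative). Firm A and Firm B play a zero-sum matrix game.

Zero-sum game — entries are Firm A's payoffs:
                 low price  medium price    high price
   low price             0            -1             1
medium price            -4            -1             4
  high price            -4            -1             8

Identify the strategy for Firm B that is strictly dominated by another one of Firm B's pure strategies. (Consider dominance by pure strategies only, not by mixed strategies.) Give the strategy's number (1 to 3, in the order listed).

Firm B prefers columns that give Firm A less. Compare high price with low price: 0 < 1, -4 < 4, -4 < 8.
So low price strictly dominates high price for Firm B; high price is strictly dominated.

3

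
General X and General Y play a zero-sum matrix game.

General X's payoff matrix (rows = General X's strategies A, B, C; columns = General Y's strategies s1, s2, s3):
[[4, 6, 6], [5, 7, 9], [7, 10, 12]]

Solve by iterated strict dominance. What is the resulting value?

7

Column s3 is strictly dominated by s1 for General Y (4<6, 5<9, 7<12); eliminate s3.
Row A is strictly dominated by row B (5>4, 7>6); eliminate A.
Column s2 is strictly dominated by s1 for General Y (5<7, 7<10); eliminate s2.
Row B is strictly dominated by row C (7>5); eliminate B.
Only (C, s1) remains, with payoff 7.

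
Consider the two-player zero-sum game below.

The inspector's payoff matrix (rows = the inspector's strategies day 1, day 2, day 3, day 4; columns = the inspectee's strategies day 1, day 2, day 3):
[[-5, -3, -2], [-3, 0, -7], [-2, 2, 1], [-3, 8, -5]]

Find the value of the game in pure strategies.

Row minima: -5, -7, -2, -5 → the inspector's maximin is -2.
Column maxima: -2, 8, 1 → the inspectee's minimax is -2.
They coincide at (day 3, day 1), so the value is -2.

-2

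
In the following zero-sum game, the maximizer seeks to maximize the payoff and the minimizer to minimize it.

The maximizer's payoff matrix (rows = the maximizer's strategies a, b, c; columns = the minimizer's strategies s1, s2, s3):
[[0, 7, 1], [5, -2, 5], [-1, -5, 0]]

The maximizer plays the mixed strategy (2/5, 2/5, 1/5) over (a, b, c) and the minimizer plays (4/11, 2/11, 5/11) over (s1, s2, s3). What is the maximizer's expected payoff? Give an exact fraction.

106/55

Against (4/11, 2/11, 5/11), each row's expected payoff is a: 19/11; b: 41/11; c: -14/11.
Taking the (2/5, 2/5, 1/5)-weighted average: (2/5)·(19/11) + (2/5)·(41/11) + (1/5)·(-14/11) = 106/55.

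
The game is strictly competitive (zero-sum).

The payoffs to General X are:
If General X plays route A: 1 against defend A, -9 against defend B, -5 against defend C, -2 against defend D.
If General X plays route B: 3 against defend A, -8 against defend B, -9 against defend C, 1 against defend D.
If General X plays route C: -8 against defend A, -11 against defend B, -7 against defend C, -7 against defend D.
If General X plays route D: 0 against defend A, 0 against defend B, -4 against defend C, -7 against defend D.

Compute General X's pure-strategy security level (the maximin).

The worst-case payoff for each row is route A: -9, route B: -9, route C: -11, route D: -7.
The best of these is -7.

-7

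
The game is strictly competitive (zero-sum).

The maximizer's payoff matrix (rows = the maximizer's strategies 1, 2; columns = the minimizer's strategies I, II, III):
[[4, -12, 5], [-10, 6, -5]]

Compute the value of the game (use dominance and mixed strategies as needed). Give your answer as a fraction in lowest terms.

-3

Column III is strictly dominated by I for the minimizer (it gives the maximizer more in every row).
The remaining 2×2 game on (1, 2) × (I, II) has no saddle point. Let the maximizer play 1 with probability p; indifference gives 4p − 10(1−p) = −12p + 6(1−p), so p = 1/2.
Similarly the minimizer's optimal q on I is 9/16, and the value is 4·(9/16) + (-12)·(7/16) = -3.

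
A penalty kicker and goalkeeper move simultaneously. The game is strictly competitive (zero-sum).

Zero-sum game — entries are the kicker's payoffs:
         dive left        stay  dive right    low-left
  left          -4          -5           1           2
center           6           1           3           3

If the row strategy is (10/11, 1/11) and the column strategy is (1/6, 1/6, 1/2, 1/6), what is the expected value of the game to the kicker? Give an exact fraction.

Against (1/6, 1/6, 1/2, 1/6), each row's expected payoff is left: -2/3; center: 19/6.
Taking the (10/11, 1/11)-weighted average: (10/11)·(-2/3) + (1/11)·(19/6) = -7/22.

-7/22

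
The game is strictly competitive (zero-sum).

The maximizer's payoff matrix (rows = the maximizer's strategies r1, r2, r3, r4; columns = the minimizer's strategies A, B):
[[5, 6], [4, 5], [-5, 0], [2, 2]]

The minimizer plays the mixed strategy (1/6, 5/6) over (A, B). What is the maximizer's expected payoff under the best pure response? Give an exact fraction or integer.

r1: (5)·(1/6) + (6)·(5/6) = 35/6.
r2: (4)·(1/6) + (5)·(5/6) = 29/6.
r3: (-5)·(1/6) + (0)·(5/6) = -5/6.
r4: (2)·(1/6) + (2)·(5/6) = 2.
The best pure response is r1 with expected payoff 35/6.

35/6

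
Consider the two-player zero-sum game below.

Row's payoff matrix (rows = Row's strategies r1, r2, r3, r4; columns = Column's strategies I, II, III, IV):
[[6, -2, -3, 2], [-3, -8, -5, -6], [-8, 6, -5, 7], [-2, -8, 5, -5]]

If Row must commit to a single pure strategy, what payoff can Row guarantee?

-3

The worst-case payoff for each row is r1: -3, r2: -8, r3: -8, r4: -8.
The best of these is -3.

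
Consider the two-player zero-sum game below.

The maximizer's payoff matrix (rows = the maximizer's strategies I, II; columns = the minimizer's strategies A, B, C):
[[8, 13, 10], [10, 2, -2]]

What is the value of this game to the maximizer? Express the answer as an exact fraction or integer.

58/7

Column B is strictly dominated by C for the minimizer (it gives the maximizer more in every row).
The remaining 2×2 game on (I, II) × (A, C) has no saddle point. Let the maximizer play I with probability p; indifference gives 8p + 10(1−p) = 10p − 2(1−p), so p = 6/7.
Similarly the minimizer's optimal q on A is 6/7, and the value is 8·(6/7) + (10)·(1/7) = 58/7.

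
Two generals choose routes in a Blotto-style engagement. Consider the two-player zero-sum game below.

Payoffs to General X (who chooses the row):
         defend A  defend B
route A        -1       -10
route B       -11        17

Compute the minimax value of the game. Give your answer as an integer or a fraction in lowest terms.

-127/37

Row minima are -10 and -11, so General X's maximin is -10; column maxima are -1 and 17, so General Y's minimax is -1. These differ, so the equilibrium is in mixed strategies.
Let General X play route A with probability p. General Y is indifferent when −p − 11(1−p) = −10p + 17(1−p), giving p = 28/37.
Let General Y play defend A with probability q. General X is indifferent when −q − 10(1−q) = −11q + 17(1−q), giving q = 27/37.
The value is -1·(27/37) + (-10)·(10/37) = -127/37.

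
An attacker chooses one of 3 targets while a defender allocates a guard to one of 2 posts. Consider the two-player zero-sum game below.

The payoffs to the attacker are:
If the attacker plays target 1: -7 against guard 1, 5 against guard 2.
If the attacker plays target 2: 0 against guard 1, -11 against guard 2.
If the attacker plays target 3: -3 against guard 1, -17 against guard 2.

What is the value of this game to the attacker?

Row target 3 is strictly dominated by row target 2, so the attacker never plays it.
The remaining 2×2 game on (target 1, target 2) × (guard 1, guard 2) has no saddle point. Let the attacker play target 1 with probability p; indifference gives −7p = 5p − 11(1−p), so p = 11/23.
Similarly the defender's optimal q on guard 1 is 16/23, and the value is -7·(16/23) + (5)·(7/23) = -77/23.

-77/23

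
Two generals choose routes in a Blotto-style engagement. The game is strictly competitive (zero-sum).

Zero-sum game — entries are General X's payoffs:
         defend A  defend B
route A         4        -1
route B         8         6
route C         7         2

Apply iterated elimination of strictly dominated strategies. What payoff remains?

6

Row route C is strictly dominated by row route B (8>7, 6>2); eliminate route C.
Column defend A is strictly dominated by defend B for General Y (-1<4, 6<8); eliminate defend A.
Row route A is strictly dominated by row route B (6>-1); eliminate route A.
Only (route B, defend B) remains, with payoff 6.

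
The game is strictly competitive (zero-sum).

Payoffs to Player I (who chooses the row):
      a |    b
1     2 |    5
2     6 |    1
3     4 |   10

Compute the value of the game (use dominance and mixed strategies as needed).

Row 1 is strictly dominated by row 3, so Player I never plays it.
The remaining 2×2 game on (2, 3) × (a, b) has no saddle point. Let Player I play 2 with probability p; indifference gives 6p + 4(1−p) = p + 10(1−p), so p = 6/11.
Similarly Player II's optimal q on a is 9/11, and the value is 6·(9/11) + (1)·(2/11) = 56/11.

56/11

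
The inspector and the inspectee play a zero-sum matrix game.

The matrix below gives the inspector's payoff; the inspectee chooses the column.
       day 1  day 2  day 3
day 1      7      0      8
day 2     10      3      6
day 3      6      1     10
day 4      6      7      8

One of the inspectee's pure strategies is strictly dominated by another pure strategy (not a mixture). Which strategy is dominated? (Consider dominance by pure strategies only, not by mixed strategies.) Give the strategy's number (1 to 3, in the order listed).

The inspectee prefers columns that give the inspector less. Compare day 3 with day 2: 0 < 8, 3 < 6, 1 < 10, 7 < 8.
So day 2 strictly dominates day 3 for the inspectee; day 3 is strictly dominated.

3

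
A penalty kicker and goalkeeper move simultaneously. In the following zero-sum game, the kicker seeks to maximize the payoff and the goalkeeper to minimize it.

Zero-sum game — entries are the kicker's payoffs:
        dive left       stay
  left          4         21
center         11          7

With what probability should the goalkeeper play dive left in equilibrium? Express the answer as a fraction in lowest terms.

2/3

Row minima are 4 and 7, so the kicker's maximin is 7; column maxima are 11 and 21, so the goalkeeper's minimax is 11. These differ, so the equilibrium is in mixed strategies.
Let the goalkeeper play dive left with probability q. The kicker is indifferent when 4q + 21(1−q) = 11q + 7(1−q), giving q = 2/3.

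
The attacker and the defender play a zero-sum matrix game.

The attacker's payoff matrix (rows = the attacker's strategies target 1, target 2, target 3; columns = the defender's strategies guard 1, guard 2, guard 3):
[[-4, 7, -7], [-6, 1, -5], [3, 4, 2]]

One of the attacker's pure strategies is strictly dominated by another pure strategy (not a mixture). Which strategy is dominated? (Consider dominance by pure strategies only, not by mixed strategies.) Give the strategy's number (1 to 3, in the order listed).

Compare target 2 with target 3: 3 > -6, 4 > 1, 2 > -5.
So target 3 strictly dominates target 2 for the attacker; target 2 is strictly dominated.

2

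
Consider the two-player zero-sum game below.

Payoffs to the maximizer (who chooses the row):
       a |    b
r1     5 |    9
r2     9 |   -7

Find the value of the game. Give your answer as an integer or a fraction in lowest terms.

29/5

Row minima are 5 and -7, so the maximizer's maximin is 5; column maxima are 9 and 9, so the minimizer's minimax is 9. These differ, so the equilibrium is in mixed strategies.
Let the maximizer play r1 with probability p. The minimizer is indifferent when 5p + 9(1−p) = 9p − 7(1−p), giving p = 4/5.
Let the minimizer play a with probability q. The maximizer is indifferent when 5q + 9(1−q) = 9q − 7(1−q), giving q = 4/5.
The value is 5·(4/5) + (9)·(1/5) = 29/5.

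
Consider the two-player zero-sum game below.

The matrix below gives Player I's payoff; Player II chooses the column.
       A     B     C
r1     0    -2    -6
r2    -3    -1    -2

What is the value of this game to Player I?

-18/7

Column B is strictly dominated by C for Player II (it gives Player I more in every row).
The remaining 2×2 game on (r1, r2) × (A, C) has no saddle point. Let Player I play r1 with probability p; indifference gives −3(1−p) = −6p − 2(1−p), so p = 1/7.
Similarly Player II's optimal q on A is 4/7, and the value is 0·(4/7) + (-6)·(3/7) = -18/7.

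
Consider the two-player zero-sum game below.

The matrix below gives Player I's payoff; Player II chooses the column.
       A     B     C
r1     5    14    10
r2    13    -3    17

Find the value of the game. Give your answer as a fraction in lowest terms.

197/25

Column C is strictly dominated by A for Player II (it gives Player I more in every row).
The remaining 2×2 game on (r1, r2) × (A, B) has no saddle point. Let Player I play r1 with probability p; indifference gives 5p + 13(1−p) = 14p − 3(1−p), so p = 16/25.
Similarly Player II's optimal q on A is 17/25, and the value is 5·(17/25) + (14)·(8/25) = 197/25.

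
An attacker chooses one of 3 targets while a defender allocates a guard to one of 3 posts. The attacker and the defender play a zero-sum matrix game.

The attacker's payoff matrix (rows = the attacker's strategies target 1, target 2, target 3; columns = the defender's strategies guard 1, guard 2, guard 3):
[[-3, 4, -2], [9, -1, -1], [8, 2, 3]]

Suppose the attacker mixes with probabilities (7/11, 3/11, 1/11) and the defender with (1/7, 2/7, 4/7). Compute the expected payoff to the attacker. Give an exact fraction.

12/77

Against (1/7, 2/7, 4/7), each row's expected payoff is target 1: -3/7; target 2: 3/7; target 3: 24/7.
Taking the (7/11, 3/11, 1/11)-weighted average: (7/11)·(-3/7) + (3/11)·(3/7) + (1/11)·(24/7) = 12/77.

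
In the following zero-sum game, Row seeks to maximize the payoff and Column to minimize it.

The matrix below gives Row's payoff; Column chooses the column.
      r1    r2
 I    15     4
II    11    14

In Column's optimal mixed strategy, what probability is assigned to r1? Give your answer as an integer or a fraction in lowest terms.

Row minima are 4 and 11, so Row's maximin is 11; column maxima are 15 and 14, so Column's minimax is 14. These differ, so the equilibrium is in mixed strategies.
Let Column play r1 with probability q. Row is indifferent when 15q + 4(1−q) = 11q + 14(1−q), giving q = 5/7.

5/7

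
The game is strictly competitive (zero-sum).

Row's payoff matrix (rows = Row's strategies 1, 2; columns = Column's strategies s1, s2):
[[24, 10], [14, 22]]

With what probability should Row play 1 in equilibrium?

Row minima are 10 and 14, so Row's maximin is 14; column maxima are 24 and 22, so Column's minimax is 22. These differ, so the equilibrium is in mixed strategies.
Let Row play 1 with probability p. Column is indifferent when 24p + 14(1−p) = 10p + 22(1−p), giving p = 4/11.

4/11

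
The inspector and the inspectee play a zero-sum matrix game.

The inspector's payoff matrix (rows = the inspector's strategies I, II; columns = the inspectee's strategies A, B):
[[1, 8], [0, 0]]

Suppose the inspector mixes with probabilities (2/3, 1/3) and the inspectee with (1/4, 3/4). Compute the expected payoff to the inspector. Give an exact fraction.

Against (1/4, 3/4), each row's expected payoff is I: 25/4; II: 0.
Taking the (2/3, 1/3)-weighted average: (2/3)·(25/4) + (1/3)·(0) = 25/6.

25/6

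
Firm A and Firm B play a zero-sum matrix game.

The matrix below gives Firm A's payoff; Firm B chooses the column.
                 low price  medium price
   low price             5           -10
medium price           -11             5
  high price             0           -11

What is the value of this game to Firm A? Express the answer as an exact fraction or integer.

-85/31

Row high price is strictly dominated by row low price, so Firm A never plays it.
The remaining 2×2 game on (low price, medium price) × (low price, medium price) has no saddle point. Let Firm A play low price with probability p; indifference gives 5p − 11(1−p) = −10p + 5(1−p), so p = 16/31.
Similarly Firm B's optimal q on low price is 15/31, and the value is 5·(15/31) + (-10)·(16/31) = -85/31.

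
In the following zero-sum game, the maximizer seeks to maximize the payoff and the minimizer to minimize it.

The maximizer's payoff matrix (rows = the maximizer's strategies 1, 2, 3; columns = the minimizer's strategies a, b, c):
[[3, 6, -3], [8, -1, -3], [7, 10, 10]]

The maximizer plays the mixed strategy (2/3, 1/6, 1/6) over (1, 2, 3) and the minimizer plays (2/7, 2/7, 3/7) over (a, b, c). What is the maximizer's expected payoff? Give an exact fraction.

Against (2/7, 2/7, 3/7), each row's expected payoff is 1: 9/7; 2: 5/7; 3: 64/7.
Taking the (2/3, 1/6, 1/6)-weighted average: (2/3)·(9/7) + (1/6)·(5/7) + (1/6)·(64/7) = 5/2.

5/2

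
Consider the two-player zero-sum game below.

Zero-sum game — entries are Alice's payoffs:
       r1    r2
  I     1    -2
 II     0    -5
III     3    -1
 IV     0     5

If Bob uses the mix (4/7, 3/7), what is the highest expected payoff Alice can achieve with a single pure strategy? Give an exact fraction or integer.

15/7

I: (1)·(4/7) + (-2)·(3/7) = -2/7.
II: (0)·(4/7) + (-5)·(3/7) = -15/7.
III: (3)·(4/7) + (-1)·(3/7) = 9/7.
IV: (0)·(4/7) + (5)·(3/7) = 15/7.
The best pure response is IV with expected payoff 15/7.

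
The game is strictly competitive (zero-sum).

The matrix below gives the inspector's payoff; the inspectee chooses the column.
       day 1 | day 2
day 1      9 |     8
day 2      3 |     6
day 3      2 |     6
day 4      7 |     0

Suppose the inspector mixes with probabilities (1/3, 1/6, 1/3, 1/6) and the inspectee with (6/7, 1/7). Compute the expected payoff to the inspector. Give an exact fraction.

Against (6/7, 1/7), each row's expected payoff is day 1: 62/7; day 2: 24/7; day 3: 18/7; day 4: 6.
Taking the (1/3, 1/6, 1/3, 1/6)-weighted average: (1/3)·(62/7) + (1/6)·(24/7) + (1/3)·(18/7) + (1/6)·(6) = 113/21.

113/21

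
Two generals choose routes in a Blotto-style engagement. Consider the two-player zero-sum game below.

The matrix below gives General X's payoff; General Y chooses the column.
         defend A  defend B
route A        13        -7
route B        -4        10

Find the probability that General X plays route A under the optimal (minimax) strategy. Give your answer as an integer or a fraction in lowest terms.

Row minima are -7 and -4, so General X's maximin is -4; column maxima are 13 and 10, so General Y's minimax is 10. These differ, so the equilibrium is in mixed strategies.
Let General X play route A with probability p. General Y is indifferent when 13p − 4(1−p) = −7p + 10(1−p), giving p = 7/17.

7/17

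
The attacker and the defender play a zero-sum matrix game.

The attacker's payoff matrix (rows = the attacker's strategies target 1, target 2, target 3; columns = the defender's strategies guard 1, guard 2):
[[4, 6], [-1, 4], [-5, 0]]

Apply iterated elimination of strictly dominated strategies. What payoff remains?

4

Row target 2 is strictly dominated by row target 1 (4>-1, 6>4); eliminate target 2.
Row target 3 is strictly dominated by row target 1 (4>-5, 6>0); eliminate target 3.
Column guard 2 is strictly dominated by guard 1 for the defender (4<6); eliminate guard 2.
Only (target 1, guard 1) remains, with payoff 4.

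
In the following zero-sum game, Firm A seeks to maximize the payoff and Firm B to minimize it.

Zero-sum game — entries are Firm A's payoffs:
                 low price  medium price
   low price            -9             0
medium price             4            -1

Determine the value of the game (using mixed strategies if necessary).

Row minima are -9 and -1, so Firm A's maximin is -1; column maxima are 4 and 0, so Firm B's minimax is 0. These differ, so the equilibrium is in mixed strategies.
Let Firm A play low price with probability p. Firm B is indifferent when −9p + 4(1−p) = −(1−p), giving p = 5/14.
Let Firm B play low price with probability q. Firm A is indifferent when −9q = 4q − (1−q), giving q = 1/14.
The value is -9·(1/14) + (0)·(13/14) = -9/14.

-9/14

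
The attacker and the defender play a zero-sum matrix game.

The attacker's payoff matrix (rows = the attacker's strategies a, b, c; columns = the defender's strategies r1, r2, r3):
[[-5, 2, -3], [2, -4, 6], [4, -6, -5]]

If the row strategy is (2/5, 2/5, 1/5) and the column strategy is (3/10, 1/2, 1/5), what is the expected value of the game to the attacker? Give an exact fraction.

Against (3/10, 1/2, 1/5), each row's expected payoff is a: -11/10; b: -1/5; c: -14/5.
Taking the (2/5, 2/5, 1/5)-weighted average: (2/5)·(-11/10) + (2/5)·(-1/5) + (1/5)·(-14/5) = -27/25.

-27/25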